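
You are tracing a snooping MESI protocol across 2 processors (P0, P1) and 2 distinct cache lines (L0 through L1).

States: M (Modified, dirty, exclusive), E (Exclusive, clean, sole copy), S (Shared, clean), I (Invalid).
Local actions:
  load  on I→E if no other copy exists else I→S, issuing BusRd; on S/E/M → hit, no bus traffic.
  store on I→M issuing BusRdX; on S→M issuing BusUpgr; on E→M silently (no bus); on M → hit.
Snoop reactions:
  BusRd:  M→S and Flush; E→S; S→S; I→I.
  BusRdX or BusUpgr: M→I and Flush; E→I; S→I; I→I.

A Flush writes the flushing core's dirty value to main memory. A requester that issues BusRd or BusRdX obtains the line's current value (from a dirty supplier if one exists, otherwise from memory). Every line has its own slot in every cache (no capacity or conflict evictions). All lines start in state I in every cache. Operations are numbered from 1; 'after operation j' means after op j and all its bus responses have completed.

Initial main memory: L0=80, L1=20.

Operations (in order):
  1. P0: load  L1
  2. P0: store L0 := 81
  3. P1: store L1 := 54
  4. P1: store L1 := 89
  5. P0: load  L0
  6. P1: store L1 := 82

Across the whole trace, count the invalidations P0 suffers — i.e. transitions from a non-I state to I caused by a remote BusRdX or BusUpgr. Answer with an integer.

1. P0: load  L1  bus=[BusRd]  L1: P0=E P1=I  mem[L1]=20
2. P0: store L0 := 81  bus=[BusRdX]  L0: P0=M P1=I  mem[L0]=80
3. P1: store L1 := 54  bus=[BusRdX]  L1: P0=I P1=M  mem[L1]=20
4. P1: store L1 := 89  bus=[-]  L1: P0=I P1=M  mem[L1]=20
5. P0: load  L0  bus=[-]  L0: P0=M P1=I  mem[L0]=80
6. P1: store L1 := 82  bus=[-]  L1: P0=I P1=M  mem[L1]=20

invalidations = 1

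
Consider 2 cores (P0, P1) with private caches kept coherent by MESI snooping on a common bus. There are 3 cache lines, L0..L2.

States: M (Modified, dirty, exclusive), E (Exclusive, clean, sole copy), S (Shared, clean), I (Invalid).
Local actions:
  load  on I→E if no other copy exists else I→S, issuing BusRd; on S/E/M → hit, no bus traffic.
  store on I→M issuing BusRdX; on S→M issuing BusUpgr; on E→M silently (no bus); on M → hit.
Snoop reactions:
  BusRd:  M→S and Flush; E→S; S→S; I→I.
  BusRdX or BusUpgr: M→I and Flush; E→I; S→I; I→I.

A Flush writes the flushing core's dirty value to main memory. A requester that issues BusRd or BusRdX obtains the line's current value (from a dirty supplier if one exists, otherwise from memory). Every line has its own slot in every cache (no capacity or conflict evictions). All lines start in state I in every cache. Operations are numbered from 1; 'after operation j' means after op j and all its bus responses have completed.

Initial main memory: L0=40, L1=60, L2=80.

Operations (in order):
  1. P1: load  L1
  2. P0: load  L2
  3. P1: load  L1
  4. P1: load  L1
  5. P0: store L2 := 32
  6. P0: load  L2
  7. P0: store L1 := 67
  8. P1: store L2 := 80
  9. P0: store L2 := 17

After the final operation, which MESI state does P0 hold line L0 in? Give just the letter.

state = I

1. P1: load  L1  bus=[BusRd]  L1: P0=I P1=E  mem[L1]=60
2. P0: load  L2  bus=[BusRd]  L2: P0=E P1=I  mem[L2]=80
3. P1: load  L1  bus=[-]  L1: P0=I P1=E  mem[L1]=60
4. P1: load  L1  bus=[-]  L1: P0=I P1=E  mem[L1]=60
5. P0: store L2 := 32  bus=[-]  L2: P0=M P1=I  mem[L2]=80
6. P0: load  L2  bus=[-]  L2: P0=M P1=I  mem[L2]=80
7. P0: store L1 := 67  bus=[BusRdX]  L1: P0=M P1=I  mem[L1]=60
8. P1: store L2 := 80  bus=[BusRdX,Flush]  L2: P0=I P1=M  mem[L2]=32
9. P0: store L2 := 17  bus=[BusRdX,Flush]  L2: P0=M P1=I  mem[L2]=80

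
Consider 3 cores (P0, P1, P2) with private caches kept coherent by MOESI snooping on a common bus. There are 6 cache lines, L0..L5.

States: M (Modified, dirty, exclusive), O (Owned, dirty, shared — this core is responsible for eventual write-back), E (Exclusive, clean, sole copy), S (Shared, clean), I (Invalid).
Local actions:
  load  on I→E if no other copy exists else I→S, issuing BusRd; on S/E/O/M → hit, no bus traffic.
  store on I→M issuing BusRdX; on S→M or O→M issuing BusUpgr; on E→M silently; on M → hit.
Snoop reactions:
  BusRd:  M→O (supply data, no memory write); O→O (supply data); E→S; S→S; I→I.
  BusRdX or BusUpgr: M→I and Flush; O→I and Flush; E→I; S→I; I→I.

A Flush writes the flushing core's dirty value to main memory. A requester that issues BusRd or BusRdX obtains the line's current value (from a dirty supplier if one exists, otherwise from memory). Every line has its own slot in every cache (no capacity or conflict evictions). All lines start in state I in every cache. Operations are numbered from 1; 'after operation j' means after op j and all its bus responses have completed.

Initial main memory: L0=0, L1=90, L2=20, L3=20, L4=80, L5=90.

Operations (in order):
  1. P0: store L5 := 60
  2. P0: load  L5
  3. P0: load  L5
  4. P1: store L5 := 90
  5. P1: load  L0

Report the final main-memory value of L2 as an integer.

1. P0: store L5 := 60  bus=[BusRdX]  L5: P0=M P1=I P2=I  mem[L5]=90
2. P0: load  L5  bus=[-]  L5: P0=M P1=I P2=I  mem[L5]=90
3. P0: load  L5  bus=[-]  L5: P0=M P1=I P2=I  mem[L5]=90
4. P1: store L5 := 90  bus=[BusRdX,Flush]  L5: P0=I P1=M P2=I  mem[L5]=60
5. P1: load  L0  bus=[BusRd]  L0: P0=I P1=E P2=I  mem[L0]=0

memory[L2] = 20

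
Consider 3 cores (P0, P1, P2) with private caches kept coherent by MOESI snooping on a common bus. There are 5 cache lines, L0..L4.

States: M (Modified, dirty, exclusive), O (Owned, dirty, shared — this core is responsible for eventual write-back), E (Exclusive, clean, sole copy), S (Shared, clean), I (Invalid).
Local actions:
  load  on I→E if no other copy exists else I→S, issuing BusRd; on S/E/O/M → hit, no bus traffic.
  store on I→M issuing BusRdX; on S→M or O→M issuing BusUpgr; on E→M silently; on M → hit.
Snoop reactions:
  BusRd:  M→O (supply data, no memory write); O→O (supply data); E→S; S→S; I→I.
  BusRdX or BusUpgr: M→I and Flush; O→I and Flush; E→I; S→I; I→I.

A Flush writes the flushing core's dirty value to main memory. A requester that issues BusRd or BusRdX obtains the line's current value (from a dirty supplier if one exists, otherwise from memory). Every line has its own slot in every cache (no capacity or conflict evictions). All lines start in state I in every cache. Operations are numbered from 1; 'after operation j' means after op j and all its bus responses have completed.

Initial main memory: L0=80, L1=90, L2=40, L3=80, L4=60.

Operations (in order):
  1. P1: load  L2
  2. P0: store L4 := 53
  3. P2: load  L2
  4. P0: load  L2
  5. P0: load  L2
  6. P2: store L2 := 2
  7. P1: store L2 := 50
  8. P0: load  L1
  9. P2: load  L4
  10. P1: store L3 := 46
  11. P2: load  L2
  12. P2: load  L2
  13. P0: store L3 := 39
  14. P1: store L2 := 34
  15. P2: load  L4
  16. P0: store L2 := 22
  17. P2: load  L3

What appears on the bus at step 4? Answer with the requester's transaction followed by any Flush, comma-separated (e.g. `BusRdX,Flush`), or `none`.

bus = BusRd

1. P1: load  L2  bus=[BusRd]  L2: P0=I P1=E P2=I  mem[L2]=40
2. P0: store L4 := 53  bus=[BusRdX]  L4: P0=M P1=I P2=I  mem[L4]=60
3. P2: load  L2  bus=[BusRd]  L2: P0=I P1=S P2=S  mem[L2]=40
4. P0: load  L2  bus=[BusRd]  L2: P0=S P1=S P2=S  mem[L2]=40
5. P0: load  L2  bus=[-]  L2: P0=S P1=S P2=S  mem[L2]=40
6. P2: store L2 := 2  bus=[BusUpgr]  L2: P0=I P1=I P2=M  mem[L2]=40
7. P1: store L2 := 50  bus=[BusRdX,Flush]  L2: P0=I P1=M P2=I  mem[L2]=2
8. P0: load  L1  bus=[BusRd]  L1: P0=E P1=I P2=I  mem[L1]=90
9. P2: load  L4  bus=[BusRd]  L4: P0=O P1=I P2=S  mem[L4]=60
10. P1: store L3 := 46  bus=[BusRdX]  L3: P0=I P1=M P2=I  mem[L3]=80
11. P2: load  L2  bus=[BusRd]  L2: P0=I P1=O P2=S  mem[L2]=2
12. P2: load  L2  bus=[-]  L2: P0=I P1=O P2=S  mem[L2]=2
13. P0: store L3 := 39  bus=[BusRdX,Flush]  L3: P0=M P1=I P2=I  mem[L3]=46
14. P1: store L2 := 34  bus=[BusUpgr]  L2: P0=I P1=M P2=I  mem[L2]=2
15. P2: load  L4  bus=[-]  L4: P0=O P1=I P2=S  mem[L4]=60
16. P0: store L2 := 22  bus=[BusRdX,Flush]  L2: P0=M P1=I P2=I  mem[L2]=34
17. P2: load  L3  bus=[BusRd]  L3: P0=O P1=I P2=S  mem[L3]=46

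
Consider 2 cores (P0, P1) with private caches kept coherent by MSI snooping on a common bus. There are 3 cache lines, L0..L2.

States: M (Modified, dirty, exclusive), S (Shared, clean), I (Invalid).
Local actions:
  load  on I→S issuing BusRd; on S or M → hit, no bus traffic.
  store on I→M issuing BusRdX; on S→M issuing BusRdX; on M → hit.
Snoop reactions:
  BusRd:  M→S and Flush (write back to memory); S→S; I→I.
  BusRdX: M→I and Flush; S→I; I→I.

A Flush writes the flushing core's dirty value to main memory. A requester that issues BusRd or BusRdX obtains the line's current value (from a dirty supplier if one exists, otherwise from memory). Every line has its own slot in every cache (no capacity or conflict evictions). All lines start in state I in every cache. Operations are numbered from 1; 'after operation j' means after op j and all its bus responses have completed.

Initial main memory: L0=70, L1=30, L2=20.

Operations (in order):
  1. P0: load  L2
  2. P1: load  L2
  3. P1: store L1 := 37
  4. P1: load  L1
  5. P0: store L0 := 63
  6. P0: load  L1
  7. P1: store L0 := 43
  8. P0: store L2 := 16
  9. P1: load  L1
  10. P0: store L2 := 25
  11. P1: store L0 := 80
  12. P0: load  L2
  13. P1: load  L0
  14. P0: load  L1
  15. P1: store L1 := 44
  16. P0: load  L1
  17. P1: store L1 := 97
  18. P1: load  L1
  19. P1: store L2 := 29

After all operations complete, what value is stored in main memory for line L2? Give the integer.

memory[L2] = 25

step 1: P0: load  L2  ⟶  SI  (L2)  txn=BusRd  M[L2]=20
step 2: P1: load  L2  ⟶  SS  (L2)  txn=BusRd  M[L2]=20
step 3: P1: store L1 := 37  ⟶  IM  (L1)  txn=BusRdX  M[L1]=30
step 4: P1: load  L1  ⟶  IM  (L1)  txn=∅  M[L1]=30
step 5: P0: store L0 := 63  ⟶  MI  (L0)  txn=BusRdX  M[L0]=70
step 6: P0: load  L1  ⟶  SS  (L1)  txn=BusRd+Flush  M[L1]=37
step 7: P1: store L0 := 43  ⟶  IM  (L0)  txn=BusRdX+Flush  M[L0]=63
step 8: P0: store L2 := 16  ⟶  MI  (L2)  txn=BusRdX  M[L2]=20
step 9: P1: load  L1  ⟶  SS  (L1)  txn=∅  M[L1]=37
step 10: P0: store L2 := 25  ⟶  MI  (L2)  txn=∅  M[L2]=20
step 11: P1: store L0 := 80  ⟶  IM  (L0)  txn=∅  M[L0]=63
step 12: P0: load  L2  ⟶  MI  (L2)  txn=∅  M[L2]=20
step 13: P1: load  L0  ⟶  IM  (L0)  txn=∅  M[L0]=63
step 14: P0: load  L1  ⟶  SS  (L1)  txn=∅  M[L1]=37
step 15: P1: store L1 := 44  ⟶  IM  (L1)  txn=BusRdX  M[L1]=37
step 16: P0: load  L1  ⟶  SS  (L1)  txn=BusRd+Flush  M[L1]=44
step 17: P1: store L1 := 97  ⟶  IM  (L1)  txn=BusRdX  M[L1]=44
step 18: P1: load  L1  ⟶  IM  (L1)  txn=∅  M[L1]=44
step 19: P1: store L2 := 29  ⟶  IM  (L2)  txn=BusRdX+Flush  M[L2]=25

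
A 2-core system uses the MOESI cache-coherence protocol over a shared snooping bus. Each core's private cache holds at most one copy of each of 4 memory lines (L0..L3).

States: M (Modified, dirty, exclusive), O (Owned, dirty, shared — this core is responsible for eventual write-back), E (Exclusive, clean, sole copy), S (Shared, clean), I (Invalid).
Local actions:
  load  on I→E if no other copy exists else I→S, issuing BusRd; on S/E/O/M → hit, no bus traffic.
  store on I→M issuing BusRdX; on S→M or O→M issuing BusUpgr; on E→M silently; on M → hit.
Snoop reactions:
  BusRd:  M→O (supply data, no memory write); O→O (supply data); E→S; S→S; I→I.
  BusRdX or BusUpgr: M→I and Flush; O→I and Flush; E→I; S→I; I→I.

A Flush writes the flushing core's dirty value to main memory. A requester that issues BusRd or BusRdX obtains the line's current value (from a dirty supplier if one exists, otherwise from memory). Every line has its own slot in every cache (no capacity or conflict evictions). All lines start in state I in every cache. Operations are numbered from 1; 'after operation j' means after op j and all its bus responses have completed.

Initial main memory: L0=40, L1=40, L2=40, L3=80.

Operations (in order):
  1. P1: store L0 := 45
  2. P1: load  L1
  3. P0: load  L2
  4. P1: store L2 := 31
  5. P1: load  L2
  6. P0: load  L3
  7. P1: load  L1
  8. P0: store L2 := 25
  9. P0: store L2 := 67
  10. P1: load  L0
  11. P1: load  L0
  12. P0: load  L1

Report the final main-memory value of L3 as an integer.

memory[L3] = 80

1. P1: store L0 := 45  bus=[BusRdX]  L0: P0=I P1=M  mem[L0]=40
2. P1: load  L1  bus=[BusRd]  L1: P0=I P1=E  mem[L1]=40
3. P0: load  L2  bus=[BusRd]  L2: P0=E P1=I  mem[L2]=40
4. P1: store L2 := 31  bus=[BusRdX]  L2: P0=I P1=M  mem[L2]=40
5. P1: load  L2  bus=[-]  L2: P0=I P1=M  mem[L2]=40
6. P0: load  L3  bus=[BusRd]  L3: P0=E P1=I  mem[L3]=80
7. P1: load  L1  bus=[-]  L1: P0=I P1=E  mem[L1]=40
8. P0: store L2 := 25  bus=[BusRdX,Flush]  L2: P0=M P1=I  mem[L2]=31
9. P0: store L2 := 67  bus=[-]  L2: P0=M P1=I  mem[L2]=31
10. P1: load  L0  bus=[-]  L0: P0=I P1=M  mem[L0]=40
11. P1: load  L0  bus=[-]  L0: P0=I P1=M  mem[L0]=40
12. P0: load  L1  bus=[BusRd]  L1: P0=S P1=S  mem[L1]=40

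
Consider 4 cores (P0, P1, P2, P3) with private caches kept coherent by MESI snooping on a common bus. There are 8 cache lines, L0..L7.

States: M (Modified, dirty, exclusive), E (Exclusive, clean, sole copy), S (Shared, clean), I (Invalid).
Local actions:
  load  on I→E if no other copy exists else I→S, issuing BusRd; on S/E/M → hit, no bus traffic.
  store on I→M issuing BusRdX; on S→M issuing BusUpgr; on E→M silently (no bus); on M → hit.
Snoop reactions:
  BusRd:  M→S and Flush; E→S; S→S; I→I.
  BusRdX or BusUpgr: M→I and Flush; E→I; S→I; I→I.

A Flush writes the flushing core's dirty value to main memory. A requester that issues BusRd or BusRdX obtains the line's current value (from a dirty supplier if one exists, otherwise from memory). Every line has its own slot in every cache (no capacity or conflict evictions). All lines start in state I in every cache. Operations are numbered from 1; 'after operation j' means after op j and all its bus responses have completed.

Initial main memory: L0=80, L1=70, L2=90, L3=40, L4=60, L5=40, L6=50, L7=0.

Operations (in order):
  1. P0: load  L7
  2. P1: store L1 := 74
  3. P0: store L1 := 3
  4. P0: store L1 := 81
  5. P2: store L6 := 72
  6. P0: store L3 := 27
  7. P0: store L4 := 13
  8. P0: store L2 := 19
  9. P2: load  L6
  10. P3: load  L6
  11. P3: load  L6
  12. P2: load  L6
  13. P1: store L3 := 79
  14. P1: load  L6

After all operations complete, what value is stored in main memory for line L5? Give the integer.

memory[L5] = 40

  op1 P0: load  L7 → E/I/I/I on L7; bus BusRd; mem=0
  op2 P1: store L1 := 74 → I/M/I/I on L1; bus BusRdX; mem=70
  op3 P0: store L1 := 3 → M/I/I/I on L1; bus BusRdX Flush; mem=74
  op4 P0: store L1 := 81 → M/I/I/I on L1; bus (none); mem=74
  op5 P2: store L6 := 72 → I/I/M/I on L6; bus BusRdX; mem=50
  op6 P0: store L3 := 27 → M/I/I/I on L3; bus BusRdX; mem=40
  op7 P0: store L4 := 13 → M/I/I/I on L4; bus BusRdX; mem=60
  op8 P0: store L2 := 19 → M/I/I/I on L2; bus BusRdX; mem=90
  op9 P2: load  L6 → I/I/M/I on L6; bus (none); mem=50
  op10 P3: load  L6 → I/I/S/S on L6; bus BusRd Flush; mem=72
  op11 P3: load  L6 → I/I/S/S on L6; bus (none); mem=72
  op12 P2: load  L6 → I/I/S/S on L6; bus (none); mem=72
  op13 P1: store L3 := 79 → I/M/I/I on L3; bus BusRdX Flush; mem=27
  op14 P1: load  L6 → I/S/S/S on L6; bus BusRd; mem=72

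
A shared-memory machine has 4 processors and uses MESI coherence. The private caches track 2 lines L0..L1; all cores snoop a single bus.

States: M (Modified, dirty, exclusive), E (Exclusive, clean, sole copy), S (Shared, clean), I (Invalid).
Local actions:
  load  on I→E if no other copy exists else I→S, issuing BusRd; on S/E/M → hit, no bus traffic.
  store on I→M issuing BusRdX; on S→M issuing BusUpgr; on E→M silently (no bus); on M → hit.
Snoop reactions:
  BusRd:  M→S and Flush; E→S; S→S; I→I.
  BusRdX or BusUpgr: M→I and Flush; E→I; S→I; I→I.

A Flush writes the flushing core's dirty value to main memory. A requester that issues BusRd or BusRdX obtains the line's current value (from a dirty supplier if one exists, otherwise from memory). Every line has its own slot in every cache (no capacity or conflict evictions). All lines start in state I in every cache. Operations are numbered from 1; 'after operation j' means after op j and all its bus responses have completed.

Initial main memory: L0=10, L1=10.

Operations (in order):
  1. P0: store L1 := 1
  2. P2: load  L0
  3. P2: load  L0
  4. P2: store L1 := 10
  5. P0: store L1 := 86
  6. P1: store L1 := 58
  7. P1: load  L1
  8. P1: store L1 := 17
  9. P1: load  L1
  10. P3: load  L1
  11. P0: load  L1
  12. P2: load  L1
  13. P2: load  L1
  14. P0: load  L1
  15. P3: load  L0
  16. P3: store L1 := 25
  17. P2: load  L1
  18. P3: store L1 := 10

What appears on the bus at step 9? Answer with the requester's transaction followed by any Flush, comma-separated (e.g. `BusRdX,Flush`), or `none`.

step 1: P0: store L1 := 1  ⟶  MIII  (L1)  txn=BusRdX  M[L1]=10
step 2: P2: load  L0  ⟶  IIEI  (L0)  txn=BusRd  M[L0]=10
step 3: P2: load  L0  ⟶  IIEI  (L0)  txn=∅  M[L0]=10
step 4: P2: store L1 := 10  ⟶  IIMI  (L1)  txn=BusRdX+Flush  M[L1]=1
step 5: P0: store L1 := 86  ⟶  MIII  (L1)  txn=BusRdX+Flush  M[L1]=10
step 6: P1: store L1 := 58  ⟶  IMII  (L1)  txn=BusRdX+Flush  M[L1]=86
step 7: P1: load  L1  ⟶  IMII  (L1)  txn=∅  M[L1]=86
step 8: P1: store L1 := 17  ⟶  IMII  (L1)  txn=∅  M[L1]=86
step 9: P1: load  L1  ⟶  IMII  (L1)  txn=∅  M[L1]=86
step 10: P3: load  L1  ⟶  ISIS  (L1)  txn=BusRd+Flush  M[L1]=17
step 11: P0: load  L1  ⟶  SSIS  (L1)  txn=BusRd  M[L1]=17
step 12: P2: load  L1  ⟶  SSSS  (L1)  txn=BusRd  M[L1]=17
step 13: P2: load  L1  ⟶  SSSS  (L1)  txn=∅  M[L1]=17
step 14: P0: load  L1  ⟶  SSSS  (L1)  txn=∅  M[L1]=17
step 15: P3: load  L0  ⟶  IISS  (L0)  txn=BusRd  M[L0]=10
step 16: P3: store L1 := 25  ⟶  IIIM  (L1)  txn=BusUpgr  M[L1]=17
step 17: P2: load  L1  ⟶  IISS  (L1)  txn=BusRd+Flush  M[L1]=25
step 18: P3: store L1 := 10  ⟶  IIIM  (L1)  txn=BusUpgr  M[L1]=25

bus = none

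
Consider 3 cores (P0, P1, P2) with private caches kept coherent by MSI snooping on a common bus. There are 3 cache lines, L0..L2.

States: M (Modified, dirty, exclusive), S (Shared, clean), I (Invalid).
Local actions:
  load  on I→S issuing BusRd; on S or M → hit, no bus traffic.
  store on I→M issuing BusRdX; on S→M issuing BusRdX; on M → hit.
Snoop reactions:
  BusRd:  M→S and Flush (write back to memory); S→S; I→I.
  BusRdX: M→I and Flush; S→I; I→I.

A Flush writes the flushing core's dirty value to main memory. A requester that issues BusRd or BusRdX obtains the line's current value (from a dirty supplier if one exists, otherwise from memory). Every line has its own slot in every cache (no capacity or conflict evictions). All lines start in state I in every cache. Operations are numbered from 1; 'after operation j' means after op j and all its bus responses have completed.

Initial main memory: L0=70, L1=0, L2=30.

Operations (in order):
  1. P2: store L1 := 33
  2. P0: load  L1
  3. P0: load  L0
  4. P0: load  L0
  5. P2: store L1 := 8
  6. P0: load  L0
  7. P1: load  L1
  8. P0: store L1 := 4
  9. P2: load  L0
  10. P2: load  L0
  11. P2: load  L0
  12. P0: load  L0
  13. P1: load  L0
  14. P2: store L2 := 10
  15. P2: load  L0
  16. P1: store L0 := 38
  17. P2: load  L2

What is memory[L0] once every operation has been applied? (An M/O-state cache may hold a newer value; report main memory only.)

memory[L0] = 70

  op1 P2: store L1 := 33 → I/I/M on L1; bus BusRdX; mem=0
  op2 P0: load  L1 → S/I/S on L1; bus BusRd Flush; mem=33
  op3 P0: load  L0 → S/I/I on L0; bus BusRd; mem=70
  op4 P0: load  L0 → S/I/I on L0; bus (none); mem=70
  op5 P2: store L1 := 8 → I/I/M on L1; bus BusRdX; mem=33
  op6 P0: load  L0 → S/I/I on L0; bus (none); mem=70
  op7 P1: load  L1 → I/S/S on L1; bus BusRd Flush; mem=8
  op8 P0: store L1 := 4 → M/I/I on L1; bus BusRdX; mem=8
  op9 P2: load  L0 → S/I/S on L0; bus BusRd; mem=70
  op10 P2: load  L0 → S/I/S on L0; bus (none); mem=70
  op11 P2: load  L0 → S/I/S on L0; bus (none); mem=70
  op12 P0: load  L0 → S/I/S on L0; bus (none); mem=70
  op13 P1: load  L0 → S/S/S on L0; bus BusRd; mem=70
  op14 P2: store L2 := 10 → I/I/M on L2; bus BusRdX; mem=30
  op15 P2: load  L0 → S/S/S on L0; bus (none); mem=70
  op16 P1: store L0 := 38 → I/M/I on L0; bus BusRdX; mem=70
  op17 P2: load  L2 → I/I/M on L2; bus (none); mem=30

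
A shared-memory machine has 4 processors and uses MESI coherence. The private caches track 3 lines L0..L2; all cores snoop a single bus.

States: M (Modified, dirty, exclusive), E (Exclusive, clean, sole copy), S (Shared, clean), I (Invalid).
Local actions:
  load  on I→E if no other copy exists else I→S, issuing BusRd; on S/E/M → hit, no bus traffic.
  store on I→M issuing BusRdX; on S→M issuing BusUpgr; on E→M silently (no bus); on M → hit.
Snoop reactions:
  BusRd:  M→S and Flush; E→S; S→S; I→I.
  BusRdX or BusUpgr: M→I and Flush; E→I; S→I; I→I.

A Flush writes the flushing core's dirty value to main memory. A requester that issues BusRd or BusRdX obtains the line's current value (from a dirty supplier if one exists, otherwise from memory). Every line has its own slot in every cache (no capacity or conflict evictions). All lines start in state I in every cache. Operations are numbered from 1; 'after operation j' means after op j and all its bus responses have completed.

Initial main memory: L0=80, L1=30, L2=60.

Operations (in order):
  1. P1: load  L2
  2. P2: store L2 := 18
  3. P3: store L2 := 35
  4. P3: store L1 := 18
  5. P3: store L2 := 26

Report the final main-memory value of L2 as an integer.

memory[L2] = 18

1. P1: load  L2  bus=[BusRd]  L2: P0=I P1=E P2=I P3=I  mem[L2]=60
2. P2: store L2 := 18  bus=[BusRdX]  L2: P0=I P1=I P2=M P3=I  mem[L2]=60
3. P3: store L2 := 35  bus=[BusRdX,Flush]  L2: P0=I P1=I P2=I P3=M  mem[L2]=18
4. P3: store L1 := 18  bus=[BusRdX]  L1: P0=I P1=I P2=I P3=M  mem[L1]=30
5. P3: store L2 := 26  bus=[-]  L2: P0=I P1=I P2=I P3=M  mem[L2]=18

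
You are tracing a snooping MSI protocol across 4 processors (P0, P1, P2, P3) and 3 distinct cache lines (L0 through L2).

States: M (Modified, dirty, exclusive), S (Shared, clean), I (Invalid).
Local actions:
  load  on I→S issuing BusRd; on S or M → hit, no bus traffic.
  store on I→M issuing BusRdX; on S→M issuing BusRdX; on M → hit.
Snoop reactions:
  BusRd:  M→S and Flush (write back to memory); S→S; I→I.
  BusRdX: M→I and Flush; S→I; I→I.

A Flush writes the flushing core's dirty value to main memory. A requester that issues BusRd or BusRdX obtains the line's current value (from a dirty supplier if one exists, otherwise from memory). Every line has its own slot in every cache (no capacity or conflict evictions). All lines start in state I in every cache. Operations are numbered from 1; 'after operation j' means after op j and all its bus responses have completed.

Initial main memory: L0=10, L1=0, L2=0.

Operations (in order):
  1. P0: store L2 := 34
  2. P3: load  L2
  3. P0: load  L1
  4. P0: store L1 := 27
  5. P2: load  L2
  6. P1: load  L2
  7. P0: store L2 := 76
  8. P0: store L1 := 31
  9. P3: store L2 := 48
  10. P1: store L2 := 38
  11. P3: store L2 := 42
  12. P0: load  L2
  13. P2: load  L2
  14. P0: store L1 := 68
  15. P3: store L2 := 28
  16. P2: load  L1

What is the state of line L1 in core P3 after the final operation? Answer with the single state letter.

state = I

[1] P0: store L2 := 34 | P0:M(34), P1:I, P2:I, P3:I | bus: BusRdX
[2] P3: load  L2 | P0:S(34), P1:I, P2:I, P3:S(34) | bus: BusRd,Flush
[3] P0: load  L1 | P0:S(0), P1:I, P2:I, P3:I | bus: BusRd
[4] P0: store L1 := 27 | P0:M(27), P1:I, P2:I, P3:I | bus: BusRdX
[5] P2: load  L2 | P0:S(34), P1:I, P2:S(34), P3:S(34) | bus: BusRd
[6] P1: load  L2 | P0:S(34), P1:S(34), P2:S(34), P3:S(34) | bus: BusRd
[7] P0: store L2 := 76 | P0:M(76), P1:I, P2:I, P3:I | bus: BusRdX
[8] P0: store L1 := 31 | P0:M(31), P1:I, P2:I, P3:I | bus: none
[9] P3: store L2 := 48 | P0:I, P1:I, P2:I, P3:M(48) | bus: BusRdX,Flush
[10] P1: store L2 := 38 | P0:I, P1:M(38), P2:I, P3:I | bus: BusRdX,Flush
[11] P3: store L2 := 42 | P0:I, P1:I, P2:I, P3:M(42) | bus: BusRdX,Flush
[12] P0: load  L2 | P0:S(42), P1:I, P2:I, P3:S(42) | bus: BusRd,Flush
[13] P2: load  L2 | P0:S(42), P1:I, P2:S(42), P3:S(42) | bus: BusRd
[14] P0: store L1 := 68 | P0:M(68), P1:I, P2:I, P3:I | bus: none
[15] P3: store L2 := 28 | P0:I, P1:I, P2:I, P3:M(28) | bus: BusRdX
[16] P2: load  L1 | P0:S(68), P1:I, P2:S(68), P3:I | bus: BusRd,Flush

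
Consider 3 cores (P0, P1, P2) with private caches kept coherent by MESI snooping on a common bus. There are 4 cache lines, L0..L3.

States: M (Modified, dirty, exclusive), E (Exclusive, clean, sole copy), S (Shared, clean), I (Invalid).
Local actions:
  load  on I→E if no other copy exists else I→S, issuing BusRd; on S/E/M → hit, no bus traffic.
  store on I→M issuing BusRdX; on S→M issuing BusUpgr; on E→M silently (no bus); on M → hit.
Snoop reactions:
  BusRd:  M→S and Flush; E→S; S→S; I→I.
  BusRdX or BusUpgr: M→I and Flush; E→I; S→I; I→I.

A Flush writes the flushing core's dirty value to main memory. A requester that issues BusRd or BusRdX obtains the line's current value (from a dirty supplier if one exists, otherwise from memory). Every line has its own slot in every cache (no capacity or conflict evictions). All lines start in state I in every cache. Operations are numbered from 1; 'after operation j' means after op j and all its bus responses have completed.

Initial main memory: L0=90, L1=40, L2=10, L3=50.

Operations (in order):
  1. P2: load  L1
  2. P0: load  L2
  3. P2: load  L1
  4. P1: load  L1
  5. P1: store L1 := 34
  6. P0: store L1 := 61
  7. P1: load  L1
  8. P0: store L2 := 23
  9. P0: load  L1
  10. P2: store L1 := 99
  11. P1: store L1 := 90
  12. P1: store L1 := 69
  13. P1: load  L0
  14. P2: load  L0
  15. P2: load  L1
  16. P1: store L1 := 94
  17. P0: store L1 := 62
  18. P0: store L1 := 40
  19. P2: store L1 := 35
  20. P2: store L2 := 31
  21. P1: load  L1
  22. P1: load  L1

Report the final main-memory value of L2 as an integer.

memory[L2] = 23

  op1 P2: load  L1 → I/I/E on L1; bus BusRd; mem=40
  op2 P0: load  L2 → E/I/I on L2; bus BusRd; mem=10
  op3 P2: load  L1 → I/I/E on L1; bus (none); mem=40
  op4 P1: load  L1 → I/S/S on L1; bus BusRd; mem=40
  op5 P1: store L1 := 34 → I/M/I on L1; bus BusUpgr; mem=40
  op6 P0: store L1 := 61 → M/I/I on L1; bus BusRdX Flush; mem=34
  op7 P1: load  L1 → S/S/I on L1; bus BusRd Flush; mem=61
  op8 P0: store L2 := 23 → M/I/I on L2; bus (none); mem=10
  op9 P0: load  L1 → S/S/I on L1; bus (none); mem=61
  op10 P2: store L1 := 99 → I/I/M on L1; bus BusRdX; mem=61
  op11 P1: store L1 := 90 → I/M/I on L1; bus BusRdX Flush; mem=99
  op12 P1: store L1 := 69 → I/M/I on L1; bus (none); mem=99
  op13 P1: load  L0 → I/E/I on L0; bus BusRd; mem=90
  op14 P2: load  L0 → I/S/S on L0; bus BusRd; mem=90
  op15 P2: load  L1 → I/S/S on L1; bus BusRd Flush; mem=69
  op16 P1: store L1 := 94 → I/M/I on L1; bus BusUpgr; mem=69
  op17 P0: store L1 := 62 → M/I/I on L1; bus BusRdX Flush; mem=94
  op18 P0: store L1 := 40 → M/I/I on L1; bus (none); mem=94
  op19 P2: store L1 := 35 → I/I/M on L1; bus BusRdX Flush; mem=40
  op20 P2: store L2 := 31 → I/I/M on L2; bus BusRdX Flush; mem=23
  op21 P1: load  L1 → I/S/S on L1; bus BusRd Flush; mem=35
  op22 P1: load  L1 → I/S/S on L1; bus (none); mem=35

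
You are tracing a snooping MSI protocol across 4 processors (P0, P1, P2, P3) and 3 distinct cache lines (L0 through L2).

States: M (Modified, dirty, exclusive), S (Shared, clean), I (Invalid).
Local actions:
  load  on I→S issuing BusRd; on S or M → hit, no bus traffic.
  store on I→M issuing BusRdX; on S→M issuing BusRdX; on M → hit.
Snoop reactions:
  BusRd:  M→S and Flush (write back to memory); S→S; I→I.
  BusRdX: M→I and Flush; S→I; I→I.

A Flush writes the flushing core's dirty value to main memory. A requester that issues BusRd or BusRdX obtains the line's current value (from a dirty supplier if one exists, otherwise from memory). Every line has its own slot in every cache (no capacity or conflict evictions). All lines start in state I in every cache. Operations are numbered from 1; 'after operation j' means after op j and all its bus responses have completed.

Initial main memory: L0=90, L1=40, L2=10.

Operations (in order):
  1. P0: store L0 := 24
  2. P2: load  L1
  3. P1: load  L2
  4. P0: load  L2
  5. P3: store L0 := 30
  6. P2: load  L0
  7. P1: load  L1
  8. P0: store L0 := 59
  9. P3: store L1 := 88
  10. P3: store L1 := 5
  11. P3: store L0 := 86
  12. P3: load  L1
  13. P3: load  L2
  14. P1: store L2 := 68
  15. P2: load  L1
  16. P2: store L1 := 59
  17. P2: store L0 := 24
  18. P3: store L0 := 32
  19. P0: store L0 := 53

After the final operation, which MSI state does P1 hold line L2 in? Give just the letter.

state = M

[1] P0: store L0 := 24 | P0:M(24), P1:I, P2:I, P3:I | bus: BusRdX
[2] P2: load  L1 | P0:I, P1:I, P2:S(40), P3:I | bus: BusRd
[3] P1: load  L2 | P0:I, P1:S(10), P2:I, P3:I | bus: BusRd
[4] P0: load  L2 | P0:S(10), P1:S(10), P2:I, P3:I | bus: BusRd
[5] P3: store L0 := 30 | P0:I, P1:I, P2:I, P3:M(30) | bus: BusRdX,Flush
[6] P2: load  L0 | P0:I, P1:I, P2:S(30), P3:S(30) | bus: BusRd,Flush
[7] P1: load  L1 | P0:I, P1:S(40), P2:S(40), P3:I | bus: BusRd
[8] P0: store L0 := 59 | P0:M(59), P1:I, P2:I, P3:I | bus: BusRdX
[9] P3: store L1 := 88 | P0:I, P1:I, P2:I, P3:M(88) | bus: BusRdX
[10] P3: store L1 := 5 | P0:I, P1:I, P2:I, P3:M(5) | bus: none
[11] P3: store L0 := 86 | P0:I, P1:I, P2:I, P3:M(86) | bus: BusRdX,Flush
[12] P3: load  L1 | P0:I, P1:I, P2:I, P3:M(5) | bus: none
[13] P3: load  L2 | P0:S(10), P1:S(10), P2:I, P3:S(10) | bus: BusRd
[14] P1: store L2 := 68 | P0:I, P1:M(68), P2:I, P3:I | bus: BusRdX
[15] P2: load  L1 | P0:I, P1:I, P2:S(5), P3:S(5) | bus: BusRd,Flush
[16] P2: store L1 := 59 | P0:I, P1:I, P2:M(59), P3:I | bus: BusRdX
[17] P2: store L0 := 24 | P0:I, P1:I, P2:M(24), P3:I | bus: BusRdX,Flush
[18] P3: store L0 := 32 | P0:I, P1:I, P2:I, P3:M(32) | bus: BusRdX,Flush
[19] P0: store L0 := 53 | P0:M(53), P1:I, P2:I, P3:I | bus: BusRdX,Flush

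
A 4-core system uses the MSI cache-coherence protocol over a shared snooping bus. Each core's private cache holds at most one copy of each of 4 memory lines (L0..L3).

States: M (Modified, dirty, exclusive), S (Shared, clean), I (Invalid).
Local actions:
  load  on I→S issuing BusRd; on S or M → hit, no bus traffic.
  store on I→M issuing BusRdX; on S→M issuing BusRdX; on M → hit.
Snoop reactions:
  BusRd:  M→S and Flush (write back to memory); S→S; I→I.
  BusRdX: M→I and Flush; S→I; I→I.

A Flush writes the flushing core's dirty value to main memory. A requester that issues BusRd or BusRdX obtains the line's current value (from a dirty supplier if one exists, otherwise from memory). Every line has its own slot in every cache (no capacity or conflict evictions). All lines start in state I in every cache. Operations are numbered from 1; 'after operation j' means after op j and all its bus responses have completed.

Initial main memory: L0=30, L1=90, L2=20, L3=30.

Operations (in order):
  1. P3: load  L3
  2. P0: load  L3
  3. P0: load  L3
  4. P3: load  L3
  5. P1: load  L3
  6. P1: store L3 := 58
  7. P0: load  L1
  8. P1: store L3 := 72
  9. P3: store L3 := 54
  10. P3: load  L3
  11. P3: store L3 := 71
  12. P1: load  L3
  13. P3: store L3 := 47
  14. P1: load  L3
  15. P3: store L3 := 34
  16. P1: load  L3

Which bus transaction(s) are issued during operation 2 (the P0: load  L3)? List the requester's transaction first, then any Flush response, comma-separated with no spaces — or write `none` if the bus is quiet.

[1] P3: load  L3 | P0:I, P1:I, P2:I, P3:S(30) | bus: BusRd
[2] P0: load  L3 | P0:S(30), P1:I, P2:I, P3:S(30) | bus: BusRd
[3] P0: load  L3 | P0:S(30), P1:I, P2:I, P3:S(30) | bus: none
[4] P3: load  L3 | P0:S(30), P1:I, P2:I, P3:S(30) | bus: none
[5] P1: load  L3 | P0:S(30), P1:S(30), P2:I, P3:S(30) | bus: BusRd
[6] P1: store L3 := 58 | P0:I, P1:M(58), P2:I, P3:I | bus: BusRdX
[7] P0: load  L1 | P0:S(90), P1:I, P2:I, P3:I | bus: BusRd
[8] P1: store L3 := 72 | P0:I, P1:M(72), P2:I, P3:I | bus: none
[9] P3: store L3 := 54 | P0:I, P1:I, P2:I, P3:M(54) | bus: BusRdX,Flush
[10] P3: load  L3 | P0:I, P1:I, P2:I, P3:M(54) | bus: none
[11] P3: store L3 := 71 | P0:I, P1:I, P2:I, P3:M(71) | bus: none
[12] P1: load  L3 | P0:I, P1:S(71), P2:I, P3:S(71) | bus: BusRd,Flush
[13] P3: store L3 := 47 | P0:I, P1:I, P2:I, P3:M(47) | bus: BusRdX
[14] P1: load  L3 | P0:I, P1:S(47), P2:I, P3:S(47) | bus: BusRd,Flush
[15] P3: store L3 := 34 | P0:I, P1:I, P2:I, P3:M(34) | bus: BusRdX
[16] P1: load  L3 | P0:I, P1:S(34), P2:I, P3:S(34) | bus: BusRd,Flush

bus = BusRd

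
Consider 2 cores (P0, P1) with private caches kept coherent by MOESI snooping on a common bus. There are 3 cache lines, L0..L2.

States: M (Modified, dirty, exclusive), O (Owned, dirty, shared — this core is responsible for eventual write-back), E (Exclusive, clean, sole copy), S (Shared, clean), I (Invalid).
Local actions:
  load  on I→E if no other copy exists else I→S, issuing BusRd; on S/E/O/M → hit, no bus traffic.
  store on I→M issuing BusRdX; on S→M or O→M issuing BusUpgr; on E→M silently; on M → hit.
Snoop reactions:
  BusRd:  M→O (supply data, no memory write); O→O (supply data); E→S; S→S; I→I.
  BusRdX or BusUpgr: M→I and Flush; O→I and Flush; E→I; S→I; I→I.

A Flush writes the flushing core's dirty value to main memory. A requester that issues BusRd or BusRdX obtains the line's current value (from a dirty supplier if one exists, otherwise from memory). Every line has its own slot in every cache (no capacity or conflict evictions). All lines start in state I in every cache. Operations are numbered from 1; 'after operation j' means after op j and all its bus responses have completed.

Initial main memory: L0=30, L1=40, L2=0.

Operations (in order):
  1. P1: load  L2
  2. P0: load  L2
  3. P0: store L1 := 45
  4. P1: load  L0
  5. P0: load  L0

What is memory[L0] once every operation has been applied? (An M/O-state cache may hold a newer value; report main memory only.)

1. P1: load  L2  bus=[BusRd]  L2: P0=I P1=E  mem[L2]=0
2. P0: load  L2  bus=[BusRd]  L2: P0=S P1=S  mem[L2]=0
3. P0: store L1 := 45  bus=[BusRdX]  L1: P0=M P1=I  mem[L1]=40
4. P1: load  L0  bus=[BusRd]  L0: P0=I P1=E  mem[L0]=30
5. P0: load  L0  bus=[BusRd]  L0: P0=S P1=S  mem[L0]=30

memory[L0] = 30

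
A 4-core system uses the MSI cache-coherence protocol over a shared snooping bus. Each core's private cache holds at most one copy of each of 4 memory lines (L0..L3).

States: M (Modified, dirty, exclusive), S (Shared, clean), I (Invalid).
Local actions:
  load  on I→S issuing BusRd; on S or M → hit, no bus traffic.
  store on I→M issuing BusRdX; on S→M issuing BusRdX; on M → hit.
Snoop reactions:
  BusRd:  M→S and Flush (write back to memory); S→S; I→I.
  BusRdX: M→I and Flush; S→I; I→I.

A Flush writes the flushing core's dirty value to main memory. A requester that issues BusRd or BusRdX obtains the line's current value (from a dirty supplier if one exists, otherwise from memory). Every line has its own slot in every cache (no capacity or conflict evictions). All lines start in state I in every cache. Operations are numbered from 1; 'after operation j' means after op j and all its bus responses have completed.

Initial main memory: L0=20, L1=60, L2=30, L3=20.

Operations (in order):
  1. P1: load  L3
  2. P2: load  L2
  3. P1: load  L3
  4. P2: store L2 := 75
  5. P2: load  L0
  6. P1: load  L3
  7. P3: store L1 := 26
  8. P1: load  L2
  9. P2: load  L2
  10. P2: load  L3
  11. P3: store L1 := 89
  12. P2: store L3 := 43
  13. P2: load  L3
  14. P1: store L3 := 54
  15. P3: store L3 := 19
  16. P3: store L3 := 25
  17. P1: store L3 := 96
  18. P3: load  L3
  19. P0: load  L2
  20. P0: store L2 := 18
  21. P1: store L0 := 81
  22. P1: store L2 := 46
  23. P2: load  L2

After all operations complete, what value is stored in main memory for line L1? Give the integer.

memory[L1] = 60

  op1 P1: load  L3 → I/S/I/I on L3; bus BusRd; mem=20
  op2 P2: load  L2 → I/I/S/I on L2; bus BusRd; mem=30
  op3 P1: load  L3 → I/S/I/I on L3; bus (none); mem=20
  op4 P2: store L2 := 75 → I/I/M/I on L2; bus BusRdX; mem=30
  op5 P2: load  L0 → I/I/S/I on L0; bus BusRd; mem=20
  op6 P1: load  L3 → I/S/I/I on L3; bus (none); mem=20
  op7 P3: store L1 := 26 → I/I/I/M on L1; bus BusRdX; mem=60
  op8 P1: load  L2 → I/S/S/I on L2; bus BusRd Flush; mem=75
  op9 P2: load  L2 → I/S/S/I on L2; bus (none); mem=75
  op10 P2: load  L3 → I/S/S/I on L3; bus BusRd; mem=20
  op11 P3: store L1 := 89 → I/I/I/M on L1; bus (none); mem=60
  op12 P2: store L3 := 43 → I/I/M/I on L3; bus BusRdX; mem=20
  op13 P2: load  L3 → I/I/M/I on L3; bus (none); mem=20
  op14 P1: store L3 := 54 → I/M/I/I on L3; bus BusRdX Flush; mem=43
  op15 P3: store L3 := 19 → I/I/I/M on L3; bus BusRdX Flush; mem=54
  op16 P3: store L3 := 25 → I/I/I/M on L3; bus (none); mem=54
  op17 P1: store L3 := 96 → I/M/I/I on L3; bus BusRdX Flush; mem=25
  op18 P3: load  L3 → I/S/I/S on L3; bus BusRd Flush; mem=96
  op19 P0: load  L2 → S/S/S/I on L2; bus BusRd; mem=75
  op20 P0: store L2 := 18 → M/I/I/I on L2; bus BusRdX; mem=75
  op21 P1: store L0 := 81 → I/M/I/I on L0; bus BusRdX; mem=20
  op22 P1: store L2 := 46 → I/M/I/I on L2; bus BusRdX Flush; mem=18
  op23 P2: load  L2 → I/S/S/I on L2; bus BusRd Flush; mem=46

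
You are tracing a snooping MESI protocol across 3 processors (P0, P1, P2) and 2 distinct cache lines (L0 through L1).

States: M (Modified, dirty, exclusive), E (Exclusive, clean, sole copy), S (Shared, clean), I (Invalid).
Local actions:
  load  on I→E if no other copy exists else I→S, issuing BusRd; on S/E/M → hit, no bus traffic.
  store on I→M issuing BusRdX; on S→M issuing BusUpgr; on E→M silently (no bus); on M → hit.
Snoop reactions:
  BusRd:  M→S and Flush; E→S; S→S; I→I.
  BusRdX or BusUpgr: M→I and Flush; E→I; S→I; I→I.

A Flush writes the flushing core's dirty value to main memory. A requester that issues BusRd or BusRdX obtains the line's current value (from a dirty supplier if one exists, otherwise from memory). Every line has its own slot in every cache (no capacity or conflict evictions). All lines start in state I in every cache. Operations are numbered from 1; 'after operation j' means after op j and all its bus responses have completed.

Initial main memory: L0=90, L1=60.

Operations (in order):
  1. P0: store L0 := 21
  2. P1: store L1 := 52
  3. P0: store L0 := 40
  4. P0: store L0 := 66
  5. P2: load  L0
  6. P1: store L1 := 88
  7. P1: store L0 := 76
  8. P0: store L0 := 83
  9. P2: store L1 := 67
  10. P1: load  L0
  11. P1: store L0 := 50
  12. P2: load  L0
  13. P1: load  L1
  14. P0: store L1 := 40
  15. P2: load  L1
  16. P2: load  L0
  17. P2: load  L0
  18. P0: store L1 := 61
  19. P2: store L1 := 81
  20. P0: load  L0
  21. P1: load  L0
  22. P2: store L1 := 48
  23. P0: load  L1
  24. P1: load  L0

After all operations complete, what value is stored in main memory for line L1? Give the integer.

memory[L1] = 48

step 1: P0: store L0 := 21  ⟶  MII  (L0)  txn=BusRdX  M[L0]=90
step 2: P1: store L1 := 52  ⟶  IMI  (L1)  txn=BusRdX  M[L1]=60
step 3: P0: store L0 := 40  ⟶  MII  (L0)  txn=∅  M[L0]=90
step 4: P0: store L0 := 66  ⟶  MII  (L0)  txn=∅  M[L0]=90
step 5: P2: load  L0  ⟶  SIS  (L0)  txn=BusRd+Flush  M[L0]=66
step 6: P1: store L1 := 88  ⟶  IMI  (L1)  txn=∅  M[L1]=60
step 7: P1: store L0 := 76  ⟶  IMI  (L0)  txn=BusRdX  M[L0]=66
step 8: P0: store L0 := 83  ⟶  MII  (L0)  txn=BusRdX+Flush  M[L0]=76
step 9: P2: store L1 := 67  ⟶  IIM  (L1)  txn=BusRdX+Flush  M[L1]=88
step 10: P1: load  L0  ⟶  SSI  (L0)  txn=BusRd+Flush  M[L0]=83
step 11: P1: store L0 := 50  ⟶  IMI  (L0)  txn=BusUpgr  M[L0]=83
step 12: P2: load  L0  ⟶  ISS  (L0)  txn=BusRd+Flush  M[L0]=50
step 13: P1: load  L1  ⟶  ISS  (L1)  txn=BusRd+Flush  M[L1]=67
step 14: P0: store L1 := 40  ⟶  MII  (L1)  txn=BusRdX  M[L1]=67
step 15: P2: load  L1  ⟶  SIS  (L1)  txn=BusRd+Flush  M[L1]=40
step 16: P2: load  L0  ⟶  ISS  (L0)  txn=∅  M[L0]=50
step 17: P2: load  L0  ⟶  ISS  (L0)  txn=∅  M[L0]=50
step 18: P0: store L1 := 61  ⟶  MII  (L1)  txn=BusUpgr  M[L1]=40
step 19: P2: store L1 := 81  ⟶  IIM  (L1)  txn=BusRdX+Flush  M[L1]=61
step 20: P0: load  L0  ⟶  SSS  (L0)  txn=BusRd  M[L0]=50
step 21: P1: load  L0  ⟶  SSS  (L0)  txn=∅  M[L0]=50
step 22: P2: store L1 := 48  ⟶  IIM  (L1)  txn=∅  M[L1]=61
step 23: P0: load  L1  ⟶  SIS  (L1)  txn=BusRd+Flush  M[L1]=48
step 24: P1: load  L0  ⟶  SSS  (L0)  txn=∅  M[L0]=50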